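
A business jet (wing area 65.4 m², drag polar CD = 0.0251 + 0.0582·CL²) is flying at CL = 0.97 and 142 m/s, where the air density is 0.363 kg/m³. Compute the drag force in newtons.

CD = 0.0251 + 0.0582 × 0.97² = 0.07986
D = ½ρv²S·CD = ½ × 0.363 × 142² × 65.4 × 0.07986 = 19100 N

D = 19100 N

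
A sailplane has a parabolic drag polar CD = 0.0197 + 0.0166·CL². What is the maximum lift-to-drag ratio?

For CD = CD0 + K·CL², (L/D)max occurs at CL* = √(CD0/K) and equals 1/(2√(K·CD0)).
(L/D)max = 1/(2√(0.0166 × 0.0197)) = 1/(2 × 0.01808) = 27.6

(L/D)max = 27.6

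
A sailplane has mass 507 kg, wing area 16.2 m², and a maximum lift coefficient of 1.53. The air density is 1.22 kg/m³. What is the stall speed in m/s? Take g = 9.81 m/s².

V_stall = 18.1 m/s

Stall occurs when L = W at CL,max. W = mg = 507 × 9.81 = 4974 N.
V_stall = √(2W/(ρ·S·CL,max)) = √(2 × 4974 / (1.22 × 16.2 × 1.53))
V_stall = √329 = 18.1 m/s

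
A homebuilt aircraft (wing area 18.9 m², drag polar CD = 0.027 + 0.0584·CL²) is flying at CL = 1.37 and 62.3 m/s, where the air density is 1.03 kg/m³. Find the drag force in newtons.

D = 5160 N

CD = 0.027 + 0.0584 × 1.37² = 0.1366
D = ½ρv²S·CD = ½ × 1.03 × 62.3² × 18.9 × 0.1366 = 5160 N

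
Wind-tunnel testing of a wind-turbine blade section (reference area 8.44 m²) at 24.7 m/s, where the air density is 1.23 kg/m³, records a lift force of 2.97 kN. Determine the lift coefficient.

From L = ½ρv²S·CL, rearranging gives CL = 2L/(ρv²S).
CL = 2 × 2970 / (1.23 × 24.7² × 8.44) = 0.938

CL = 0.938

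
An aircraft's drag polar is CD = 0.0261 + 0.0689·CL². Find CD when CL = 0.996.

CD = 0.0944

CD = 0.0261 + 0.0689 × 0.996² = 0.0261 + 0.06835 = 0.0944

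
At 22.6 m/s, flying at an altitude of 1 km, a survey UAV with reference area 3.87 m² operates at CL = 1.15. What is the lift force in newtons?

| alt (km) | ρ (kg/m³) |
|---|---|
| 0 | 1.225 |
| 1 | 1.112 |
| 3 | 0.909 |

At 1 km, from the table: ρ = 1.112 kg/m³.
Dynamic pressure q = ½ρv² = ½ × 1.112 × 22.6² = 284 Pa.
L = q·S·CL = 284 × 3.87 × 1.15 = 1260 N

L = 1260 N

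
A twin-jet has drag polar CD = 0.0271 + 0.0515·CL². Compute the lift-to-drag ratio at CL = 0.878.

CD = 0.0271 + 0.0515 × 0.878² = 0.0668
L/D = CL/CD = 0.878 / 0.0668 = 13.1

L/D = 13.1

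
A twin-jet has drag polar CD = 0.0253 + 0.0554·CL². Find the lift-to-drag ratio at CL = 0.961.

CD = 0.0253 + 0.0554 × 0.961² = 0.07646
L/D = CL/CD = 0.961 / 0.07646 = 12.6

L/D = 12.6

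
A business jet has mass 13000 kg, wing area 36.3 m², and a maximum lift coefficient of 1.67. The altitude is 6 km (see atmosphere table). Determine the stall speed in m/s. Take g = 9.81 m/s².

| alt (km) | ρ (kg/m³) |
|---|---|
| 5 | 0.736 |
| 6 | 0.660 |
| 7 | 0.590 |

At 6 km, from the table: ρ = 0.660 kg/m³.
Stall occurs when L = W at CL,max. W = mg = 13000 × 9.81 = 1.275×10^5 N.
V_stall = √(2W/(ρ·S·CL,max)) = √(2 × 1.275×10^5 / (0.66 × 36.3 × 1.67))
V_stall = √6375 = 79.8 m/s

V_stall = 79.8 m/s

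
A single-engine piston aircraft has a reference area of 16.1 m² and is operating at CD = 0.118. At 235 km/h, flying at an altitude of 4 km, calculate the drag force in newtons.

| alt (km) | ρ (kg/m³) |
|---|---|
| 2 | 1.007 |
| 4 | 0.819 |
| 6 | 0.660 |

D = 3320 N

At 4 km, from the table: ρ = 0.819 kg/m³.
Convert speed: v = 235 km/h ÷ 3.6 = 65.28 m/s.
D = ½ρv²S·CD = ½ × 0.819 × 65.28² × 16.1 × 0.118 = 3320 N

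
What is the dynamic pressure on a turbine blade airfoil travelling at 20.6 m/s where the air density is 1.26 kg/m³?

q = ½ρv² = ½ × 1.26 × 20.6² = 267 Pa

q = 267 Pa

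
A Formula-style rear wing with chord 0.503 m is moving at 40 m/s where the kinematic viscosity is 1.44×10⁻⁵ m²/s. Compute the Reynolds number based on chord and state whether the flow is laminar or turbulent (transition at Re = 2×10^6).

Re = v·c/ν = 40 × 0.503 / (1.44×10⁻⁵) = 1.4×10^6
Since 1.4×10^6 < 2×10^6, the flow is laminar.

Re = 1.4×10^6 (laminar)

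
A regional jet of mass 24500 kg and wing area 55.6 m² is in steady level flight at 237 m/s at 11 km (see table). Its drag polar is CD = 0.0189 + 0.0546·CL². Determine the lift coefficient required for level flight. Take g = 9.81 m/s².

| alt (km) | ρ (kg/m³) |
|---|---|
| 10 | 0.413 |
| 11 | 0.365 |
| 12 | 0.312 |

At 11 km, from the table: ρ = 0.365 kg/m³.
In steady level flight, lift balances weight: W = mg = 24500 × 9.81 = 2.4034×10^5 N.
Dynamic pressure q = 0.5 × 0.365 × 237² = 10250 Pa.
CL = W/(q·S) = 2.4034×10^5 / (10250 × 55.6) = 0.4217.

CL = 0.422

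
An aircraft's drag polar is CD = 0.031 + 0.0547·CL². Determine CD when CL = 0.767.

CD = 0.031 + 0.0547 × 0.767² = 0.031 + 0.03218 = 0.0632

CD = 0.0632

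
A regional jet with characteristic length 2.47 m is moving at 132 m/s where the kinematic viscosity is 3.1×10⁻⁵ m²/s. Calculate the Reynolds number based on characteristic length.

Re = 1.05×10^7

Re = v·c/ν = 132 × 2.47 / (3.1×10⁻⁵) = 1.05×10^7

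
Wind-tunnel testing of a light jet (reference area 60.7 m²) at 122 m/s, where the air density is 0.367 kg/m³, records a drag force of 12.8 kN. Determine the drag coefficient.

From D = ½ρv²S·CD, rearranging gives CD = 2D/(ρv²S).
CD = 2 × 12800 / (0.367 × 122² × 60.7) = 0.0772

CD = 0.0772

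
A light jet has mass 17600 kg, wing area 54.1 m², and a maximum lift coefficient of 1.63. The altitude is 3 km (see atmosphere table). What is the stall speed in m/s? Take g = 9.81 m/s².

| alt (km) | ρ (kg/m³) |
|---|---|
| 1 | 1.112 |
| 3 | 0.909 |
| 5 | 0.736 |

At 3 km, from the table: ρ = 0.909 kg/m³.
Stall occurs when L = W at CL,max. W = mg = 17600 × 9.81 = 1.727×10^5 N.
From L = ½ρV²S·CL,max = W: V_stall = √(2W/(ρSCL,max)) = √(2·1.727×10^5/(0.909·54.1·1.63))
V_stall = √4308 = 65.6 m/s

V_stall = 65.6 m/s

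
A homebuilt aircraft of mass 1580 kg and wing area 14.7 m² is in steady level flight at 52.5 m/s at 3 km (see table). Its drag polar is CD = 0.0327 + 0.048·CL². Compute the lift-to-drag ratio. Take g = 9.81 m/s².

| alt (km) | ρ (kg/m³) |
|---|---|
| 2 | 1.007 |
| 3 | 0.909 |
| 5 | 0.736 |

At 3 km, from the table: ρ = 0.909 kg/m³.
Weight W = mg = 1580 × 9.81 = 15500 N; in level flight L = W.
q = ½ρv² = ½ × 0.909 × 52.5² = 1253 Pa.
CL = 2W/(ρv²S) = 2×15500/(0.909×52.5²×14.7) = 0.8417.
CD = 0.0327 + 0.048 × 0.8417² = 0.06671.
L/D = CL/CD = 0.8417 / 0.06671 = 12.6

L/D = 12.6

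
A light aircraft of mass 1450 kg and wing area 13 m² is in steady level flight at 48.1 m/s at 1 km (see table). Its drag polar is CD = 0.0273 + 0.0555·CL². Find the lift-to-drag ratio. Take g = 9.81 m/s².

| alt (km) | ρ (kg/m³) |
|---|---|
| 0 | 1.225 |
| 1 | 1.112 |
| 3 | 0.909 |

L/D = 12.6

At 1 km, from the table: ρ = 1.112 kg/m³.
Level flight ⇒ L = W = m·g = 1450 × 9.81 = 14224 N.
q = ½ρv² = ½ × 1.112 × 48.1² = 1286 Pa.
Required CL = L/(qS) = 14224/(1286·13) = 0.8506.
CD = 0.0273 + 0.0555 × 0.8506² = 0.06746.
L/D = CL/CD = 0.8506 / 0.06746 = 12.6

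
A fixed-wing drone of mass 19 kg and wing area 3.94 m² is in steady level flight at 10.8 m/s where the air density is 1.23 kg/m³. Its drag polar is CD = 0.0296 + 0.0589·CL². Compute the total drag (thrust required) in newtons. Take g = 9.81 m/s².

In steady level flight, lift balances weight: W = mg = 19 × 9.81 = 186.39 N.
Dynamic pressure q = 0.5 × 1.23 × 10.8² = 71.73 Pa.
Required CL = L/(qS) = 186.39/(71.73·3.94) = 0.6595.
CD = 0.0296 + 0.0589 × 0.6595² = 0.05522.
D = q·S·CD = 71.73 × 3.94 × 0.05522 = 15.61 N

D = 15.6 N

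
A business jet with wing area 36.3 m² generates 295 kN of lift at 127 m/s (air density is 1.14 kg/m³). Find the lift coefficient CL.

CL = 0.884

From L = ½ρv²S·CL, rearranging gives CL = 2L/(ρv²S).
CL = 2 × 2.95×10^5 / (1.14 × 127² × 36.3) = 0.884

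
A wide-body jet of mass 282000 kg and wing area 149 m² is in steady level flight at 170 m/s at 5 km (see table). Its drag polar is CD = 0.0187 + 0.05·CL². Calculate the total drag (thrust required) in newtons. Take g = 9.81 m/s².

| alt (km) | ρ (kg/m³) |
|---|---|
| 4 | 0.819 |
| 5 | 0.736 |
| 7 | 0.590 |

At 5 km, from the table: ρ = 0.736 kg/m³.
In steady level flight, lift balances weight: W = mg = 282000 × 9.81 = 2.7664×10^6 N.
q = ½ρv² = ½ × 0.736 × 170² = 10640 Pa.
CL = 2W/(ρv²S) = 2×2.7664×10^6/(0.736×170²×149) = 1.746.
CD = 0.0187 + 0.05 × 1.746² = 0.1711.
D = q·S·CD = 10640 × 149 × 0.1711 = 2.711×10^5 N

D = 2.71×10^5 N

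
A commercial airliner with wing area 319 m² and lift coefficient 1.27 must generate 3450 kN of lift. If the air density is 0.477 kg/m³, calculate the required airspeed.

L = ½ρv²S·CL ⇒ v = √(2L/(ρ·S·CL))
v = √(2 × 3.45×10^6 / (0.477 × 319 × 1.27)) = √35710 = 189 m/s

v = 189 m/s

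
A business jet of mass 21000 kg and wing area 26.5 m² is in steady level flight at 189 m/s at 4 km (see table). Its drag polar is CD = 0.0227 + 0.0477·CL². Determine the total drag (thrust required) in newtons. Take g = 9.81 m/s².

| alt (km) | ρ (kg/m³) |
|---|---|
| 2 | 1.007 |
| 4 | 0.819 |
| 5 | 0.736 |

D = 14000 N

At 4 km, from the table: ρ = 0.819 kg/m³.
Level flight ⇒ L = W = m·g = 21000 × 9.81 = 2.0601×10^5 N.
q = ½ρv² = ½ × 0.819 × 189² = 14630 Pa.
CL = 2W/(ρv²S) = 2×2.0601×10^5/(0.819×189²×26.5) = 0.5315.
CD = 0.0227 + 0.0477 × 0.5315² = 0.03617.
D = q·S·CD = 14630 × 26.5 × 0.03617 = 14020 N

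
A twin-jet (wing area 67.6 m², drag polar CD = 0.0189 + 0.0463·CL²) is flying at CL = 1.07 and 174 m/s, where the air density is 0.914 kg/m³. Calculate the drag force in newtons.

D = 67300 N

CD = 0.0189 + 0.0463 × 1.07² = 0.07191
D = ½ρv²S·CD = ½ × 0.914 × 174² × 67.6 × 0.07191 = 67300 N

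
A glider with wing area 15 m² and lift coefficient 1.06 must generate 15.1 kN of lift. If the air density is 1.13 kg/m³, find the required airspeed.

L = ½ρv²S·CL ⇒ v = √(2L/(ρ·S·CL))
v = √(2 × 15100 / (1.13 × 15 × 1.06)) = √1681 = 41 m/s

v = 41 m/s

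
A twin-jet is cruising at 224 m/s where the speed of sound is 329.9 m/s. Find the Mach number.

M = v/a = 224 / 329.9 = 0.679

M = 0.679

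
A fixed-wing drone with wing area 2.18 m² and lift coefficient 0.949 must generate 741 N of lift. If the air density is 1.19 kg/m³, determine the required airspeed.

L = ½ρv²S·CL ⇒ v = √(2L/(ρ·S·CL))
v = √(2 × 741 / (1.19 × 2.18 × 0.949)) = √602 = 24.5 m/s

v = 24.5 m/s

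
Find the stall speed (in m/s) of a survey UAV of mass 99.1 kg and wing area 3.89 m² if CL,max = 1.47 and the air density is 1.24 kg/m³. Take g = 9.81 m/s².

Stall occurs when L = W at CL,max. W = mg = 99.1 × 9.81 = 972.2 N.
From L = ½ρV²S·CL,max = W: V_stall = √(2W/(ρSCL,max)) = √(2·972.2/(1.24·3.89·1.47))
V_stall = √274.2 = 16.6 m/s

V_stall = 16.6 m/s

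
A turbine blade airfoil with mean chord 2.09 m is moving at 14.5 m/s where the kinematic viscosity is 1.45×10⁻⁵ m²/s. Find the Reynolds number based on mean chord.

Re = v·c/ν = 14.5 × 2.09 / (1.45×10⁻⁵) = 2.09×10^6

Re = 2.09×10^6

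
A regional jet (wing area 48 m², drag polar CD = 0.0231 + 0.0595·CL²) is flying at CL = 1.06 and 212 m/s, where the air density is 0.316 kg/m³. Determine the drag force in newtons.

D = 30700 N

CD = 0.0231 + 0.0595 × 1.06² = 0.08995
D = ½ρv²S·CD = ½ × 0.316 × 212² × 48 × 0.08995 = 30700 N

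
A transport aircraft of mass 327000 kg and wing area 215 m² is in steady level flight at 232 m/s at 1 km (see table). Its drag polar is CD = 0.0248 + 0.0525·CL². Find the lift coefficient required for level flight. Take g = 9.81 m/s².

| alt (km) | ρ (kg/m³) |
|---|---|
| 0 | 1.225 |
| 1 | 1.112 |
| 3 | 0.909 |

At 1 km, from the table: ρ = 1.112 kg/m³.
Level flight ⇒ L = W = m·g = 327000 × 9.81 = 3.2079×10^6 N.
Dynamic pressure q = 0.5 × 1.112 × 232² = 29930 Pa.
CL = 2W/(ρv²S) = 2×3.2079×10^6/(1.112×232²×215) = 0.4986.

CL = 0.499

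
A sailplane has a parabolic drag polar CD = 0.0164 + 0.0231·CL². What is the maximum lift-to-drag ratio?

(L/D)max = 25.7

For CD = CD0 + K·CL², (L/D)max occurs at CL* = √(CD0/K) and equals 1/(2√(K·CD0)).
(L/D)max = 1/(2√(0.0231 × 0.0164)) = 1/(2 × 0.01946) = 25.7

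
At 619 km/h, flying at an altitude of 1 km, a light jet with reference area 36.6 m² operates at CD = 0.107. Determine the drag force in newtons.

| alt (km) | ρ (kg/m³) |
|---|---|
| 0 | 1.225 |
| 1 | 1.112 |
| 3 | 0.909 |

At 1 km, from the table: ρ = 1.112 kg/m³.
Convert speed: v = 619 km/h ÷ 3.6 = 171.9 m/s.
D = ½ρv²S·CD = ½ × 1.112 × 171.9² × 36.6 × 0.107 = 64400 N ≈ 64.4 kN

D = 64400 N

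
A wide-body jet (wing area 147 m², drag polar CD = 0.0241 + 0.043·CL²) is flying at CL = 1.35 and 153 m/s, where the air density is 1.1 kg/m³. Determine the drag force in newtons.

CD = 0.0241 + 0.043 × 1.35² = 0.1025
D = ½ρv²S·CD = ½ × 1.1 × 153² × 147 × 0.1025 = 1.94×10^5 N

D = 1.94×10^5 N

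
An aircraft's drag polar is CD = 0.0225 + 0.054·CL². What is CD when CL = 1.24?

CD = 0.106

CD = 0.0225 + 0.054 × 1.24² = 0.0225 + 0.08303 = 0.106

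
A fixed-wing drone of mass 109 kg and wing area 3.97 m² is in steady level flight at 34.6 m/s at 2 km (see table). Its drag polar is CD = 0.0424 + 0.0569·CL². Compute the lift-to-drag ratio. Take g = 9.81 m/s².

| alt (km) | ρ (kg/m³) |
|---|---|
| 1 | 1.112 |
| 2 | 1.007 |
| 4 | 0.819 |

At 2 km, from the table: ρ = 1.007 kg/m³.
Weight W = mg = 109 × 9.81 = 1069.3 N; in level flight L = W.
q = ½ρv² = ½ × 1.007 × 34.6² = 602.8 Pa.
CL = 2W/(ρv²S) = 2×1069.3/(1.007×34.6²×3.97) = 0.4468.
CD = 0.0424 + 0.0569 × 0.4468² = 0.05376.
L/D = CL/CD = 0.4468 / 0.05376 = 8.31

L/D = 8.31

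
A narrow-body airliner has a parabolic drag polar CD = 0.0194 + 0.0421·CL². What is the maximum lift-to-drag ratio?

(L/D)max = 17.5

For CD = CD0 + K·CL², (L/D)max occurs at CL* = √(CD0/K) and equals 1/(2√(K·CD0)).
(L/D)max = 1/(2√(0.0421 × 0.0194)) = 1/(2 × 0.02858) = 17.5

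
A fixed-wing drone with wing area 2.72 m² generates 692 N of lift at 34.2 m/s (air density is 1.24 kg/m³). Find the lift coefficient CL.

CL = 0.351

From L = ½ρv²S·CL, rearranging gives CL = 2L/(ρv²S).
CL = 2 × 692 / (1.24 × 34.2² × 2.72) = 0.351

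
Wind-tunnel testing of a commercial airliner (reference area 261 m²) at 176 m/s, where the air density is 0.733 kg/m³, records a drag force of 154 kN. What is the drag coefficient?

From D = ½ρv²S·CD, rearranging gives CD = 2D/(ρv²S).
CD = 2 × 1.54×10^5 / (0.733 × 176² × 261) = 0.052

CD = 0.052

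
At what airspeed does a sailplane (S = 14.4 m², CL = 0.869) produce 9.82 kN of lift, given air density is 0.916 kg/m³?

v = 41.4 m/s

L = ½ρv²S·CL ⇒ v = √(2L/(ρ·S·CL))
v = √(2 × 9820 / (0.916 × 14.4 × 0.869)) = √1713 = 41.4 m/s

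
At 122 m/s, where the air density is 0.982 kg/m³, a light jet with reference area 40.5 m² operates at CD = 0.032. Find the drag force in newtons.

D = ½ρv²S·CD = ½ × 0.982 × 122² × 40.5 × 0.032 = 9470 N ≈ 9.47 kN

D = 9470 N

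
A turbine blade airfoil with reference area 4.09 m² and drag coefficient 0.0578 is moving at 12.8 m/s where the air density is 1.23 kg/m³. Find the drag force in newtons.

D = 23.8 N

D = ½ρv²S·CD = ½ × 1.23 × 12.8² × 4.09 × 0.0578 = 23.8 N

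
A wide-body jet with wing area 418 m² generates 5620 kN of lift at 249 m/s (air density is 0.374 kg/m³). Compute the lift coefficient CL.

CL = 1.16

From L = ½ρv²S·CL, rearranging gives CL = 2L/(ρv²S).
CL = 2 × 5.62×10^6 / (0.374 × 249² × 418) = 1.16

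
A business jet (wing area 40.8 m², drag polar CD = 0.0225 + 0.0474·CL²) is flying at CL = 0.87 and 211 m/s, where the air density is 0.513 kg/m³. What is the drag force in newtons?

D = 27200 N

CD = 0.0225 + 0.0474 × 0.87² = 0.05838
D = ½ρv²S·CD = ½ × 0.513 × 211² × 40.8 × 0.05838 = 27200 N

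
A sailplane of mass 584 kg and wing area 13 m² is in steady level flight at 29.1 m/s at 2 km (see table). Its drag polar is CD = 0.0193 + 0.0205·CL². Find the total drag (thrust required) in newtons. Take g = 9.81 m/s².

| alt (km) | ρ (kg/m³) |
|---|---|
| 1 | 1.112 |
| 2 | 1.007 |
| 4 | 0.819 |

D = 228 N

At 2 km, from the table: ρ = 1.007 kg/m³.
In steady level flight, lift balances weight: W = mg = 584 × 9.81 = 5729 N.
q = ½ρv² = ½ × 1.007 × 29.1² = 426.4 Pa.
Required CL = L/(qS) = 5729/(426.4·13) = 1.034.
CD = 0.0193 + 0.0205 × 1.034² = 0.0412.
D = q·S·CD = 426.4 × 13 × 0.0412 = 228.4 N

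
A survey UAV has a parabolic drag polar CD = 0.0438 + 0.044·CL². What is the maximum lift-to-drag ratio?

For CD = CD0 + K·CL², (L/D)max occurs at CL* = √(CD0/K) and equals 1/(2√(K·CD0)).
(L/D)max = 1/(2√(0.044 × 0.0438)) = 1/(2 × 0.0439) = 11.4

(L/D)max = 11.4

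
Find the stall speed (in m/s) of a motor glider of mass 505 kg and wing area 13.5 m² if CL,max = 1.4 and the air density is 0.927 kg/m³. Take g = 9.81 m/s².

Stall occurs when L = W at CL,max. W = mg = 505 × 9.81 = 4954 N.
From L = ½ρV²S·CL,max = W: V_stall = √(2W/(ρSCL,max)) = √(2·4954/(0.927·13.5·1.4))
V_stall = √565.5 = 23.8 m/s

V_stall = 23.8 m/s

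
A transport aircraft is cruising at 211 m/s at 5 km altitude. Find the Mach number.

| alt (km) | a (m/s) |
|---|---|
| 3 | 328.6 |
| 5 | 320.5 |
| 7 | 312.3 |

M = 0.658

At 5 km, from the table: a = 320.5 m/s.
M = v/a = 211 / 320.5 = 0.658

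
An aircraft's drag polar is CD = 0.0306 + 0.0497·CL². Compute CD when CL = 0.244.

CD = 0.0306 + 0.0497 × 0.244² = 0.0306 + 0.002959 = 0.0336

CD = 0.0336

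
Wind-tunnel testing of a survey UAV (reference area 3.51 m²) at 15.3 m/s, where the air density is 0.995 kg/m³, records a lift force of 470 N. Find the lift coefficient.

From L = ½ρv²S·CL, rearranging gives CL = 2L/(ρv²S).
CL = 2 × 470 / (0.995 × 15.3² × 3.51) = 1.15

CL = 1.15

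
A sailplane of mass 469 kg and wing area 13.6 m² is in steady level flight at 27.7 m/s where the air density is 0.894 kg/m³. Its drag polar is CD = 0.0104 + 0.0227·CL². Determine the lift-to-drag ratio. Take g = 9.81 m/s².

L/D = 30.4

Weight W = mg = 469 × 9.81 = 4600.9 N; in level flight L = W.
Dynamic pressure q = 0.5 × 0.894 × 27.7² = 343 Pa.
CL = W/(q·S) = 4600.9 / (343 × 13.6) = 0.9864.
CD = 0.0104 + 0.0227 × 0.9864² = 0.03249.
L/D = CL/CD = 0.9864 / 0.03249 = 30.4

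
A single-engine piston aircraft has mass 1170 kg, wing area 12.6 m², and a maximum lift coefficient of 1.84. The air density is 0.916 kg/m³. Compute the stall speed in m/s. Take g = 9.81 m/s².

Stall occurs when L = W at CL,max. W = mg = 1170 × 9.81 = 11480 N.
From L = ½ρV²S·CL,max = W: V_stall = √(2W/(ρSCL,max)) = √(2·11480/(0.916·12.6·1.84))
V_stall = √1081 = 32.9 m/s

V_stall = 32.9 m/s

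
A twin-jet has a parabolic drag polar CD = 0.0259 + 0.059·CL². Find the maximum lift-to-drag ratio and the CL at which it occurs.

For CD = CD0 + K·CL², (L/D)max occurs at CL* = √(CD0/K) and equals 1/(2√(K·CD0)).
(L/D)max = 1/(2√(0.059 × 0.0259)) = 1/(2 × 0.03909) = 12.8
CL* = √(0.0259/0.059) = 0.663

(L/D)max = 12.8, at CL = 0.663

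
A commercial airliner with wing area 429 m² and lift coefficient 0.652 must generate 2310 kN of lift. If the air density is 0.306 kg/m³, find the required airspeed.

L = ½ρv²S·CL ⇒ v = √(2L/(ρ·S·CL))
v = √(2 × 2.31×10^6 / (0.306 × 429 × 0.652)) = √53980 = 232 m/s

v = 232 m/s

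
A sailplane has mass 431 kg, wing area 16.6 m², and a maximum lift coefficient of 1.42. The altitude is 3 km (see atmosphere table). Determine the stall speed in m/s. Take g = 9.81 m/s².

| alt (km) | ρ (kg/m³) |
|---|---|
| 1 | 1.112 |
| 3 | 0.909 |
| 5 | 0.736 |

At 3 km, from the table: ρ = 0.909 kg/m³.
Stall occurs when L = W at CL,max. W = mg = 431 × 9.81 = 4228 N.
V_stall = √(2W/(ρ·S·CL,max)) = √(2 × 4228 / (0.909 × 16.6 × 1.42))
V_stall = √394.7 = 19.9 m/s

V_stall = 19.9 m/s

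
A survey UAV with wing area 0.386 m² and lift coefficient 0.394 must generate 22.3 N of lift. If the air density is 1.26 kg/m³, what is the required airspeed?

v = 15.3 m/s

L = ½ρv²S·CL ⇒ v = √(2L/(ρ·S·CL))
v = √(2 × 22.3 / (1.26 × 0.386 × 0.394)) = √232.7 = 15.3 m/s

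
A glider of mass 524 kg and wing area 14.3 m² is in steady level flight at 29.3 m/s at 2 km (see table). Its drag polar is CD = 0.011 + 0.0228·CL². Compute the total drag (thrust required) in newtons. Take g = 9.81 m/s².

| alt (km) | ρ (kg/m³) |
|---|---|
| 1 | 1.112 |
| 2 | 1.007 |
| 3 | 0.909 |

At 2 km, from the table: ρ = 1.007 kg/m³.
Weight W = mg = 524 × 9.81 = 5140.4 N; in level flight L = W.
Dynamic pressure q = 0.5 × 1.007 × 29.3² = 432.2 Pa.
CL = 2W/(ρv²S) = 2×5140.4/(1.007×29.3²×14.3) = 0.8316.
CD = 0.011 + 0.0228 × 0.8316² = 0.02677.
D = q·S·CD = 432.2 × 14.3 × 0.02677 = 165.5 N

D = 165 N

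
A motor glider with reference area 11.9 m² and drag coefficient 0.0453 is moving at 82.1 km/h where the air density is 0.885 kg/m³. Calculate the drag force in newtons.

D = 124 N

Convert speed: v = 82.1 km/h ÷ 3.6 = 22.81 m/s.
D = ½ρv²S·CD = ½ × 0.885 × 22.81² × 11.9 × 0.0453 = 124 N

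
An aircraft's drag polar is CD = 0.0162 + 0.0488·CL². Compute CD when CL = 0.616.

CD = 0.0347

CD = 0.0162 + 0.0488 × 0.616² = 0.0162 + 0.01852 = 0.0347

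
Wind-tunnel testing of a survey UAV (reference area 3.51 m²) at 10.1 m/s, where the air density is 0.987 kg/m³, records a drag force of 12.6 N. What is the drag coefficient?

CD = 0.0713

From D = ½ρv²S·CD, rearranging gives CD = 2D/(ρv²S).
CD = 2 × 12.6 / (0.987 × 10.1² × 3.51) = 0.0713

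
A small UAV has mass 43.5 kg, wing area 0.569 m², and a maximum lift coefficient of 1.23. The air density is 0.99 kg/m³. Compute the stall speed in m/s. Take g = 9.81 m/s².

V_stall = 35.1 m/s

Stall occurs when L = W at CL,max. W = mg = 43.5 × 9.81 = 426.7 N.
V_stall = √(2W/(ρ·S·CL,max)) = √(2 × 426.7 / (0.99 × 0.569 × 1.23))
V_stall = √1232 = 35.1 m/s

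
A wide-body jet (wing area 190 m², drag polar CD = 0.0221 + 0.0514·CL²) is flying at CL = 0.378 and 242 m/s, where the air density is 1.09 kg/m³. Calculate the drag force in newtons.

CD = 0.0221 + 0.0514 × 0.378² = 0.02944
D = ½ρv²S·CD = ½ × 1.09 × 242² × 190 × 0.02944 = 1.79×10^5 N

D = 1.79×10^5 N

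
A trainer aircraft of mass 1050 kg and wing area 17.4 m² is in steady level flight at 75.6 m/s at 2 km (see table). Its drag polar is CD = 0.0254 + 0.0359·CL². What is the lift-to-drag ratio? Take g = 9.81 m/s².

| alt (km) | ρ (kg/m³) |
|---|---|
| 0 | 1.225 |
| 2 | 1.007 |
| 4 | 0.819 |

L/D = 7.64

At 2 km, from the table: ρ = 1.007 kg/m³.
Weight W = mg = 1050 × 9.81 = 10300 N; in level flight L = W.
q = ½ρv² = ½ × 1.007 × 75.6² = 2878 Pa.
Required CL = L/(qS) = 10300/(2878·17.4) = 0.2057.
CD = 0.0254 + 0.0359 × 0.2057² = 0.02692.
L/D = CL/CD = 0.2057 / 0.02692 = 7.64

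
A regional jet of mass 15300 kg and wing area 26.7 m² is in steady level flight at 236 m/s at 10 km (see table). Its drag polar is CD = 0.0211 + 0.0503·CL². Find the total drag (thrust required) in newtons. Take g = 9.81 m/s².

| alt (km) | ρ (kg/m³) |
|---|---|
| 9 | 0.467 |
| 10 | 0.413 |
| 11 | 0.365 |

At 10 km, from the table: ρ = 0.413 kg/m³.
Weight W = mg = 15300 × 9.81 = 1.5009×10^5 N; in level flight L = W.
Dynamic pressure q = 0.5 × 0.413 × 236² = 11500 Pa.
CL = 2W/(ρv²S) = 2×1.5009×10^5/(0.413×236²×26.7) = 0.4888.
CD = 0.0211 + 0.0503 × 0.4888² = 0.03312.
D = q·S·CD = 11500 × 26.7 × 0.03312 = 10170 N

D = 10200 N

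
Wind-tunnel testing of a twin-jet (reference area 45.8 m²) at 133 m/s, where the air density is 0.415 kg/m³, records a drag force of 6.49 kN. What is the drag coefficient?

From D = ½ρv²S·CD, rearranging gives CD = 2D/(ρv²S).
CD = 2 × 6490 / (0.415 × 133² × 45.8) = 0.0386

CD = 0.0386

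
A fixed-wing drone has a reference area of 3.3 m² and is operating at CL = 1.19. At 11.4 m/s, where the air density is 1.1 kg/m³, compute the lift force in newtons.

Dynamic pressure q = ½ρv² = ½ × 1.1 × 11.4² = 71.48 Pa.
L = q·S·CL = 71.48 × 3.3 × 1.19 = 281 N

L = 281 N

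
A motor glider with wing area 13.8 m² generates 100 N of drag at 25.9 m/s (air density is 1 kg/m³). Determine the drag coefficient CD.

From D = ½ρv²S·CD, rearranging gives CD = 2D/(ρv²S).
CD = 2 × 100 / (1 × 25.9² × 13.8) = 0.0216

CD = 0.0216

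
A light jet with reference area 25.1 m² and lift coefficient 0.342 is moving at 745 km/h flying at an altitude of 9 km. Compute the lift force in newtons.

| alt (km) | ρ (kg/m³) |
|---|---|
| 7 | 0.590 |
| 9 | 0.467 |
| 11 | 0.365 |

L = 85800 N

At 9 km, from the table: ρ = 0.467 kg/m³.
Convert speed: v = 745 km/h ÷ 3.6 = 206.9 m/s.
Dynamic pressure q = ½ρv² = ½ × 0.467 × 206.9² = 10000 Pa.
L = q·S·CL = 10000 × 25.1 × 0.342 = 85800 N ≈ 85.8 kN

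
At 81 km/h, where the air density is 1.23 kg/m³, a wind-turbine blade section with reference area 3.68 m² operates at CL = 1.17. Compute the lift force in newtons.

Convert speed: v = 81 km/h ÷ 3.6 = 22.5 m/s.
Dynamic pressure q = ½ρv² = ½ × 1.23 × 22.5² = 311.3 Pa.
L = q·S·CL = 311.3 × 3.68 × 1.17 = 1340 N

L = 1340 N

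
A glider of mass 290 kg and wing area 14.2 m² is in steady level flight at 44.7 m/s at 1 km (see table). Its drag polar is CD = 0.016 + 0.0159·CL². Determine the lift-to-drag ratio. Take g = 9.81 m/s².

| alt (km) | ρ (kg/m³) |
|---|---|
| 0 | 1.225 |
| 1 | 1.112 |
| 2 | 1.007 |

At 1 km, from the table: ρ = 1.112 kg/m³.
Weight W = mg = 290 × 9.81 = 2844.9 N; in level flight L = W.
q = ½ρv² = ½ × 1.112 × 44.7² = 1111 Pa.
Required CL = L/(qS) = 2844.9/(1111·14.2) = 0.1803.
CD = 0.016 + 0.0159 × 0.1803² = 0.01652.
L/D = CL/CD = 0.1803 / 0.01652 = 10.9

L/D = 10.9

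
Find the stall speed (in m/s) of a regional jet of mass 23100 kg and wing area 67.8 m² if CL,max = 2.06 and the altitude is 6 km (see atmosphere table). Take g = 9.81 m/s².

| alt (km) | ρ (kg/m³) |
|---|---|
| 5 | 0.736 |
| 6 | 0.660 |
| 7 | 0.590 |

At 6 km, from the table: ρ = 0.660 kg/m³.
Stall occurs when L = W at CL,max. W = mg = 23100 × 9.81 = 2.266×10^5 N.
From L = ½ρV²S·CL,max = W: V_stall = √(2W/(ρSCL,max)) = √(2·2.266×10^5/(0.66·67.8·2.06))
V_stall = √4917 = 70.1 m/s

V_stall = 70.1 m/s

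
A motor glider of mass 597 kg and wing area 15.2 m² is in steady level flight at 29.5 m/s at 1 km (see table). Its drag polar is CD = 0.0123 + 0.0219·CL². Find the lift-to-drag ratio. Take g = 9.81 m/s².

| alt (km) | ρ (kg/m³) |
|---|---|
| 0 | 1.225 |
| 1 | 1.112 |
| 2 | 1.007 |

At 1 km, from the table: ρ = 1.112 kg/m³.
In steady level flight, lift balances weight: W = mg = 597 × 9.81 = 5856.6 N.
Dynamic pressure q = 0.5 × 1.112 × 29.5² = 483.9 Pa.
CL = W/(q·S) = 5856.6 / (483.9 × 15.2) = 0.7963.
CD = 0.0123 + 0.0219 × 0.7963² = 0.02619.
L/D = CL/CD = 0.7963 / 0.02619 = 30.4

L/D = 30.4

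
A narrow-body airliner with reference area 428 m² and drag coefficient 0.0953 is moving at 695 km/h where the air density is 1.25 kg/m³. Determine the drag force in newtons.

Convert speed: v = 695 km/h ÷ 3.6 = 193.1 m/s.
D = ½ρv²S·CD = ½ × 1.25 × 193.1² × 428 × 0.0953 = 9.5×10^5 N ≈ 950 kN

D = 9.5×10^5 N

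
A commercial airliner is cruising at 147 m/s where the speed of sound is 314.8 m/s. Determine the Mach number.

M = v/a = 147 / 314.8 = 0.467

M = 0.467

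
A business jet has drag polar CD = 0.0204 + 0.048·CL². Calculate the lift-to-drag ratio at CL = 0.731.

CD = 0.0204 + 0.048 × 0.731² = 0.04605
L/D = CL/CD = 0.731 / 0.04605 = 15.9

L/D = 15.9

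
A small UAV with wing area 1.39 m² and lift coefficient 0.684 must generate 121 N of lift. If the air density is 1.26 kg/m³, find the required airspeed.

L = ½ρv²S·CL ⇒ v = √(2L/(ρ·S·CL))
v = √(2 × 121 / (1.26 × 1.39 × 0.684)) = √202 = 14.2 m/s

v = 14.2 m/s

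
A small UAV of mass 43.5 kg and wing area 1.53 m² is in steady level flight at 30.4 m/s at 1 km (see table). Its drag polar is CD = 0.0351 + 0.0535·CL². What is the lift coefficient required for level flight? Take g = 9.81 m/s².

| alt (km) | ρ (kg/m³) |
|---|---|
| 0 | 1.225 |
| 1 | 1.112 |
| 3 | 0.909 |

At 1 km, from the table: ρ = 1.112 kg/m³.
Level flight ⇒ L = W = m·g = 43.5 × 9.81 = 426.74 N.
Dynamic pressure q = 0.5 × 1.112 × 30.4² = 513.8 Pa.
CL = 2W/(ρv²S) = 2×426.74/(1.112×30.4²×1.53) = 0.5428.

CL = 0.543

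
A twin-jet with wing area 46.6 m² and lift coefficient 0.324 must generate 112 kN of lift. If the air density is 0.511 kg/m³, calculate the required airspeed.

v = 170 m/s

L = ½ρv²S·CL ⇒ v = √(2L/(ρ·S·CL))
v = √(2 × 1.12×10^5 / (0.511 × 46.6 × 0.324)) = √29030 = 170 m/s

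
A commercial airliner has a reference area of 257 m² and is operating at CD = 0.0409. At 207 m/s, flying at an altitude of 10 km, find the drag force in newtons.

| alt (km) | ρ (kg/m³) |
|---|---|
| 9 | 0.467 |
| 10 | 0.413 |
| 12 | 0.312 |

D = 93000 N

At 10 km, from the table: ρ = 0.413 kg/m³.
D = ½ρv²S·CD = ½ × 0.413 × 207² × 257 × 0.0409 = 93000 N ≈ 93 kN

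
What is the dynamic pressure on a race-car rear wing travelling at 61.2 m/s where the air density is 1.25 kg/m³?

q = 2340 Pa

q = ½ρv² = ½ × 1.25 × 61.2² = 2340 Pa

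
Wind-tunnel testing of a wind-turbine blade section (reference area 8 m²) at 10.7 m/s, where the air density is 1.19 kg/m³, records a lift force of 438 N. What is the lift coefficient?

CL = 0.804

From L = ½ρv²S·CL, rearranging gives CL = 2L/(ρv²S).
CL = 2 × 438 / (1.19 × 10.7² × 8) = 0.804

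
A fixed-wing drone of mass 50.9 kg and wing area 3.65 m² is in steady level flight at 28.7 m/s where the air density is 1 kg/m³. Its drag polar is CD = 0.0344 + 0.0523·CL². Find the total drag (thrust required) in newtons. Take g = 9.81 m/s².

D = 60.4 N

Weight W = mg = 50.9 × 9.81 = 499.33 N; in level flight L = W.
Dynamic pressure q = 0.5 × 1 × 28.7² = 411.8 Pa.
CL = 2W/(ρv²S) = 2×499.33/(1×28.7²×3.65) = 0.3322.
CD = 0.0344 + 0.0523 × 0.3322² = 0.04017.
D = q·S·CD = 411.8 × 3.65 × 0.04017 = 60.39 N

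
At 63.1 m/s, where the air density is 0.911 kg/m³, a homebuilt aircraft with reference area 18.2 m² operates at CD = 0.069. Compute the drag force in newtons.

D = 2280 N

D = ½ρv²S·CD = ½ × 0.911 × 63.1² × 18.2 × 0.069 = 2280 N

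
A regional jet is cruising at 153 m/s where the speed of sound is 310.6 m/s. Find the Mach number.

M = v/a = 153 / 310.6 = 0.493

M = 0.493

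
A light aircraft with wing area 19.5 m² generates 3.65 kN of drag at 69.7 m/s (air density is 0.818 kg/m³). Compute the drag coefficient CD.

From D = ½ρv²S·CD, rearranging gives CD = 2D/(ρv²S).
CD = 2 × 3650 / (0.818 × 69.7² × 19.5) = 0.0942

CD = 0.0942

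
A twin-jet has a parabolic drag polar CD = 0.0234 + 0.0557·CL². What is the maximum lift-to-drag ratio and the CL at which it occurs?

For CD = CD0 + K·CL², (L/D)max occurs at CL* = √(CD0/K) and equals 1/(2√(K·CD0)).
(L/D)max = 1/(2√(0.0557 × 0.0234)) = 1/(2 × 0.0361) = 13.8
CL* = √(0.0234/0.0557) = 0.648

(L/D)max = 13.8, at CL = 0.648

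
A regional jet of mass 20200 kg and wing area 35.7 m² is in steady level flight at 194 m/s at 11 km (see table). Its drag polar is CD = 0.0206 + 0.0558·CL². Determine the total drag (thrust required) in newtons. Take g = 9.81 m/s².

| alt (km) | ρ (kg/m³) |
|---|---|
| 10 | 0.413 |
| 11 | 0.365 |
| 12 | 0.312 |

D = 14000 N

At 11 km, from the table: ρ = 0.365 kg/m³.
In steady level flight, lift balances weight: W = mg = 20200 × 9.81 = 1.9816×10^5 N.
Dynamic pressure q = 0.5 × 0.365 × 194² = 6869 Pa.
CL = W/(q·S) = 1.9816×10^5 / (6869 × 35.7) = 0.8081.
CD = 0.0206 + 0.0558 × 0.8081² = 0.05704.
D = q·S·CD = 6869 × 35.7 × 0.05704 = 13990 N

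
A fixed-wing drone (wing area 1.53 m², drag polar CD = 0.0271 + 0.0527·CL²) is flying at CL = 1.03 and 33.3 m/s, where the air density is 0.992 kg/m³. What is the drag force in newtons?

CD = 0.0271 + 0.0527 × 1.03² = 0.08301
D = ½ρv²S·CD = ½ × 0.992 × 33.3² × 1.53 × 0.08301 = 69.9 N

D = 69.9 N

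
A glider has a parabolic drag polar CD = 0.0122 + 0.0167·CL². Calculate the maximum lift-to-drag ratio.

(L/D)max = 35

For CD = CD0 + K·CL², (L/D)max occurs at CL* = √(CD0/K) and equals 1/(2√(K·CD0)).
(L/D)max = 1/(2√(0.0167 × 0.0122)) = 1/(2 × 0.01427) = 35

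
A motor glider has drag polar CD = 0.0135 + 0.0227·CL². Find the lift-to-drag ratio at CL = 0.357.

L/D = 21.8

CD = 0.0135 + 0.0227 × 0.357² = 0.01639
L/D = CL/CD = 0.357 / 0.01639 = 21.8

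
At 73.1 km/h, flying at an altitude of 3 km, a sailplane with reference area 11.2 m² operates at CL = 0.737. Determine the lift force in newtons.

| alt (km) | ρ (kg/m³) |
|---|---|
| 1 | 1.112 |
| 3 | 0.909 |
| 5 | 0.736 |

At 3 km, from the table: ρ = 0.909 kg/m³.
Convert speed: v = 73.1 km/h ÷ 3.6 = 20.31 m/s.
L = ½ρv²S·CL = ½ × 0.909 × 20.31² × 11.2 × 0.737 = 1550 N

L = 1550 N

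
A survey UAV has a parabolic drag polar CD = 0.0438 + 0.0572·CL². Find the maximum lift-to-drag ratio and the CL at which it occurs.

For CD = CD0 + K·CL², (L/D)max occurs at CL* = √(CD0/K) and equals 1/(2√(K·CD0)).
(L/D)max = 1/(2√(0.0572 × 0.0438)) = 1/(2 × 0.05005) = 9.99
CL* = √(0.0438/0.0572) = 0.875

(L/D)max = 9.99, at CL = 0.875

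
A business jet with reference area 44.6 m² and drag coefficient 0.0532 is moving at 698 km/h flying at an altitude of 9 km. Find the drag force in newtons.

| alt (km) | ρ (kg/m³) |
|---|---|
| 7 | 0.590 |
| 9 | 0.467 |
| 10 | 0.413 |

D = 20800 N

At 9 km, from the table: ρ = 0.467 kg/m³.
Convert speed: v = 698 km/h ÷ 3.6 = 193.9 m/s.
Dynamic pressure q = ½ρv² = ½ × 0.467 × 193.9² = 8778 Pa.
D = q·S·CD = 8778 × 44.6 × 0.0532 = 20800 N ≈ 20.8 kN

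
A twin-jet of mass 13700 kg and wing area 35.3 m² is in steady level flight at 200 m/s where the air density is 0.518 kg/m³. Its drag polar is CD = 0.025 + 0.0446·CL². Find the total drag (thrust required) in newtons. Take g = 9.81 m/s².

D = 11300 N

Level flight ⇒ L = W = m·g = 13700 × 9.81 = 1.344×10^5 N.
Dynamic pressure q = 0.5 × 0.518 × 200² = 10360 Pa.
CL = W/(q·S) = 1.344×10^5 / (10360 × 35.3) = 0.3675.
CD = 0.025 + 0.0446 × 0.3675² = 0.03102.
D = q·S·CD = 10360 × 35.3 × 0.03102 = 11350 N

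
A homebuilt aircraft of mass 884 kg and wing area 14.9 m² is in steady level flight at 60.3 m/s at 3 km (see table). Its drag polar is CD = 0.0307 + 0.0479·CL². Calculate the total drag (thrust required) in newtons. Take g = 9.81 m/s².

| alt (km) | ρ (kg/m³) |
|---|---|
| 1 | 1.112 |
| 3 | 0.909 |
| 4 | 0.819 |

D = 902 N

At 3 km, from the table: ρ = 0.909 kg/m³.
In steady level flight, lift balances weight: W = mg = 884 × 9.81 = 8672 N.
Dynamic pressure q = 0.5 × 0.909 × 60.3² = 1653 Pa.
CL = 2W/(ρv²S) = 2×8672/(0.909×60.3²×14.9) = 0.3522.
CD = 0.0307 + 0.0479 × 0.3522² = 0.03664.
D = q·S·CD = 1653 × 14.9 × 0.03664 = 902.2 N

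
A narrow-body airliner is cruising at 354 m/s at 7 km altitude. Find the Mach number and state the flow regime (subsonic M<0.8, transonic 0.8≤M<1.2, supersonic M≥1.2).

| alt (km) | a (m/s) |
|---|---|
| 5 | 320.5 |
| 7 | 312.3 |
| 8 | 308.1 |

M = 1.13 (transonic)

At 7 km, from the table: a = 312.3 m/s.
M = v/a = 354 / 312.3 = 1.13
M = 1.13 → transonic.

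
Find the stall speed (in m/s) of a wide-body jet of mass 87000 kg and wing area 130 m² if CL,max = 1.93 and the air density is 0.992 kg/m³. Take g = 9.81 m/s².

V_stall = 82.8 m/s

Weight W = mg = 87000 × 9.81 = 8.535×10^5 N.
From L = ½ρV²S·CL,max = W: V_stall = √(2W/(ρSCL,max)) = √(2·8.535×10^5/(0.992·130·1.93))
V_stall = √6858 = 82.8 m/s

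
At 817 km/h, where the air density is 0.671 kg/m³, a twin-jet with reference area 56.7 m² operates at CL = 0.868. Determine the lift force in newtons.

L = 8.5×10^5 N

Convert speed: v = 817 km/h ÷ 3.6 = 226.9 m/s.
Dynamic pressure q = ½ρv² = ½ × 0.671 × 226.9² = 17280 Pa.
L = q·S·CL = 17280 × 56.7 × 0.868 = 8.5×10^5 N ≈ 850 kN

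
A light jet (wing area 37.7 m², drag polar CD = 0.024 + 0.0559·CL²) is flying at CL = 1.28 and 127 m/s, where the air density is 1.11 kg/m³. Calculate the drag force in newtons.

D = 39000 N

CD = 0.024 + 0.0559 × 1.28² = 0.1156
D = ½ρv²S·CD = ½ × 1.11 × 127² × 37.7 × 0.1156 = 39000 N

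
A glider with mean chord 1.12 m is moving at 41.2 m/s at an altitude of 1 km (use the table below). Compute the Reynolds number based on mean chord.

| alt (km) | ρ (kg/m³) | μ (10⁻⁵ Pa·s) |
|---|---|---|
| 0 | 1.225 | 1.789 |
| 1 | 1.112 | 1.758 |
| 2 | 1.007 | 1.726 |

At 1 km, from the table: ρ = 1.112 kg/m³, μ = 1.758×10⁻⁵ Pa·s.
Re = ρ·v·c/μ = 1.112 × 41.2 × 1.12 / (1.758×10⁻⁵) = 2.92×10^6

Re = 2.92×10^6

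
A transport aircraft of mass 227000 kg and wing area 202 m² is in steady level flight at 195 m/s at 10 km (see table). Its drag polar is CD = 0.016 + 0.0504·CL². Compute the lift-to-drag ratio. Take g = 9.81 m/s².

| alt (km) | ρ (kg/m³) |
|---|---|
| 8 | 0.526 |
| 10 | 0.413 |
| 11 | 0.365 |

L/D = 12.2

At 10 km, from the table: ρ = 0.413 kg/m³.
Level flight ⇒ L = W = m·g = 227000 × 9.81 = 2.2269×10^6 N.
q = ½ρv² = ½ × 0.413 × 195² = 7852 Pa.
Required CL = L/(qS) = 2.2269×10^6/(7852·202) = 1.404.
CD = 0.016 + 0.0504 × 1.404² = 0.1153.
L/D = CL/CD = 1.404 / 0.1153 = 12.2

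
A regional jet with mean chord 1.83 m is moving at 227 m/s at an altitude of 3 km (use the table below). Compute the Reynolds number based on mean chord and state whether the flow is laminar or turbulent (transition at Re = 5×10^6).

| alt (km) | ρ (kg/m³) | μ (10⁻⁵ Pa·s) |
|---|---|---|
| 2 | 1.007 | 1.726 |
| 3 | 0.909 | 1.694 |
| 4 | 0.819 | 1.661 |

At 3 km, from the table: ρ = 0.909 kg/m³, μ = 1.694×10⁻⁵ Pa·s.
Re = ρ·v·c/μ = 0.909 × 227 × 1.83 / (1.694×10⁻⁵) = 2.23×10^7
Since 2.23×10^7 > 5×10^6, the flow is turbulent.

Re = 2.23×10^7 (turbulent)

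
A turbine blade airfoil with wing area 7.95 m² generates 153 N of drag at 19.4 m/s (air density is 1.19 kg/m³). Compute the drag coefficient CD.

From D = ½ρv²S·CD, rearranging gives CD = 2D/(ρv²S).
CD = 2 × 153 / (1.19 × 19.4² × 7.95) = 0.0859

CD = 0.0859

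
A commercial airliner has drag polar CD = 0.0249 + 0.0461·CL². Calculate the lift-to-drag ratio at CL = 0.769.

L/D = 14.7

CD = 0.0249 + 0.0461 × 0.769² = 0.05216
L/D = CL/CD = 0.769 / 0.05216 = 14.7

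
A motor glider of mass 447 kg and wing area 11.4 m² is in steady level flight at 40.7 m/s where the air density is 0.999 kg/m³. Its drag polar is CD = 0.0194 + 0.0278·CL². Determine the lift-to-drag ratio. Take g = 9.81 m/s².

L/D = 18.3

In steady level flight, lift balances weight: W = mg = 447 × 9.81 = 4385.1 N.
Dynamic pressure q = 0.5 × 0.999 × 40.7² = 827.4 Pa.
CL = 2W/(ρv²S) = 2×4385.1/(0.999×40.7²×11.4) = 0.4649.
CD = 0.0194 + 0.0278 × 0.4649² = 0.02541.
L/D = CL/CD = 0.4649 / 0.02541 = 18.3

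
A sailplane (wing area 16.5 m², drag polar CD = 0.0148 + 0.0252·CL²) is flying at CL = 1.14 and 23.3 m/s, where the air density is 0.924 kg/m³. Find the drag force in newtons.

D = 197 N

CD = 0.0148 + 0.0252 × 1.14² = 0.04755
D = ½ρv²S·CD = ½ × 0.924 × 23.3² × 16.5 × 0.04755 = 197 N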